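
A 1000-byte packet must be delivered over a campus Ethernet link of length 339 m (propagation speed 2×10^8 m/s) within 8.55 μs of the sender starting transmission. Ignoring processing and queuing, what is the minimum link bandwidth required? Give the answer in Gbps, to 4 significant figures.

1.167 Gbps

L = 8000 bits.
Propagation delay = 339 / 200000000 = 1.695 μs.
Transmission budget = 8.55 − 1.695 = 6.855 μs.
R ≥ L / t_tx = 8000 bits / 6.855e-06 s = 1.167 Gbps.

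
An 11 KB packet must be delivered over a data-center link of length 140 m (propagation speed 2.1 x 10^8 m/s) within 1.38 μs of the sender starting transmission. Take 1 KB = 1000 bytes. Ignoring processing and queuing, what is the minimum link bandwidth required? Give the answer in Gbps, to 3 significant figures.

123 Gbps

L = 88000 bits.
Propagation delay = 140 / 210000000 = 0.666667 μs.
Transmission budget = 1.38 − 0.666667 = 0.713333 μs.
R ≥ L / t_tx = 88000 bits / 7.13333e-07 s = 123 Gbps.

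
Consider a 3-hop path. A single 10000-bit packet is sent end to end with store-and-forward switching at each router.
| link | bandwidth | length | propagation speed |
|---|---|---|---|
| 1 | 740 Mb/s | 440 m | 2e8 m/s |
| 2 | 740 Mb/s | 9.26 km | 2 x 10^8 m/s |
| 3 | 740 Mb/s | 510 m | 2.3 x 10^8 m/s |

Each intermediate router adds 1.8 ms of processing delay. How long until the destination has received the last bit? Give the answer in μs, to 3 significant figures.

3690 μs

Transmission delay per hop = L/R = 10000/740000000 = 13.5135 μs; 3 hops → 40.5405 μs.
Propagation delays (d/s per hop): 2.2, 46.3, 2.21739 μs; sum = 50.7174 μs.
Processing at 2 router(s): 2 × 1.8 ms = 3600 μs.
End-to-end = 3690 μs.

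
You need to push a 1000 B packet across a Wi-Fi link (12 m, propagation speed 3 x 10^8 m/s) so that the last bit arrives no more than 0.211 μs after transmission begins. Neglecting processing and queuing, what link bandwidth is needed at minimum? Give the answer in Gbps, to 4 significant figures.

46.78 Gbps

L = 8000 bits.
Propagation delay = 12 / 300000000 = 0.04 μs.
Transmission budget = 0.211 − 0.04 = 0.171 μs.
R ≥ L / t_tx = 8000 bits / 1.71e-07 s = 46.78 Gbps.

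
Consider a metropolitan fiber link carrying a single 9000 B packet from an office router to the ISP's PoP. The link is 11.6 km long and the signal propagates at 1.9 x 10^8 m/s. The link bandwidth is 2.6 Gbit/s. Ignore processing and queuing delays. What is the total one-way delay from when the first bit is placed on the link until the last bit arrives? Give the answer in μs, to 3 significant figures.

L = 9000 × 8 = 72000 bits.
Transmission delay = L/R = 72000 / 2600000000 = 27.6923 μs.
Propagation delay = d/s = 11600 m / 190000000 m/s = 61.0526 μs.
Total = 88.7 μs.

88.7 μs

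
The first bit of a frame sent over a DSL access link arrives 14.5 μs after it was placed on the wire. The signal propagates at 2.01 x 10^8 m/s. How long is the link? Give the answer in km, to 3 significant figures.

2.91 km

d = s × t_prop = 2.01e+08 × 1.45e-05 = 2.91 km.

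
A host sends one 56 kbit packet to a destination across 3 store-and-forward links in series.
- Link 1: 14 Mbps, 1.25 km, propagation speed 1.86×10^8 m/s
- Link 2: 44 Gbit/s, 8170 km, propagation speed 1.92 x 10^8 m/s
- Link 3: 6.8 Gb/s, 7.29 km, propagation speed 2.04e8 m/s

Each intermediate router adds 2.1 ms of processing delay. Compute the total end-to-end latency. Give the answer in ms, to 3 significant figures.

L = 56000 bits.
Transmission delays (L/R per hop): 4, 0.00127273, 0.00823529 ms; sum = 4.00951 ms.
Propagation delays (d/s per hop): 0.00672043, 42.5521, 0.0357353 ms; sum = 42.5945 ms.
Processing at 2 router(s): 2 × 2.1 ms = 4.2 ms.
End-to-end = 50.8 ms.

50.8 ms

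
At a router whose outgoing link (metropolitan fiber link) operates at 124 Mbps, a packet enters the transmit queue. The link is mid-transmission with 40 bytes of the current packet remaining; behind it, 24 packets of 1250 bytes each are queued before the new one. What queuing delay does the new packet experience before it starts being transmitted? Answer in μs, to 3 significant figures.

1940 μs

Each queued packet: L/R = 10000/124000000 = 80.6452 μs.
24 queued → 1935.48 μs.
Plus remaining 320 bits of current packet: 2.58065 μs.
Queuing delay = 1940 μs.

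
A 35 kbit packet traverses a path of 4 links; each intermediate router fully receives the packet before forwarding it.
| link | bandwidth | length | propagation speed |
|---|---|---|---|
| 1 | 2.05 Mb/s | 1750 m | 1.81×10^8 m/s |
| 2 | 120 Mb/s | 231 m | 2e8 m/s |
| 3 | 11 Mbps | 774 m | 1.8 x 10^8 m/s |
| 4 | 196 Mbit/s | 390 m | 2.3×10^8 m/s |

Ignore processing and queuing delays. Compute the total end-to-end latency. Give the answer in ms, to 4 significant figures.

L = 35000 bits.
Transmission delays (L/R per hop): 17.0732, 0.291667, 3.18182, 0.178571 ms; sum = 20.7252 ms.
Propagation delays (d/s per hop): 0.00966851, 0.001155, 0.0043, 0.00169565 ms; sum = 0.0168192 ms.
End-to-end = 20.74 ms.

20.74 ms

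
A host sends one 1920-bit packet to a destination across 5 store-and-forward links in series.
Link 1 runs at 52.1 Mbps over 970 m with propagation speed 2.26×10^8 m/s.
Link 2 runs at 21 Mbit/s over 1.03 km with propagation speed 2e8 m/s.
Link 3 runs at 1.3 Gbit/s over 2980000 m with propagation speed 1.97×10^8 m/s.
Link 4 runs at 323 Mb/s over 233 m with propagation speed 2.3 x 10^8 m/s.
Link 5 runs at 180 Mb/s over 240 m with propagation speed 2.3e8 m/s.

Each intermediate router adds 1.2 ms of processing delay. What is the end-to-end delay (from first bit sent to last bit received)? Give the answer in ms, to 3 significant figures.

Transmission delays (L/R per hop): 0.0368522, 0.0914286, 0.00147692, 0.00594427, 0.0106667 ms; sum = 0.146369 ms.
Propagation delays (d/s per hop): 0.00429204, 0.00515, 15.1269, 0.00101304, 0.00104348 ms; sum = 15.1384 ms.
Processing at 4 router(s): 4 × 1.2 ms = 4.8 ms.
End-to-end = 20.1 ms.

20.1 ms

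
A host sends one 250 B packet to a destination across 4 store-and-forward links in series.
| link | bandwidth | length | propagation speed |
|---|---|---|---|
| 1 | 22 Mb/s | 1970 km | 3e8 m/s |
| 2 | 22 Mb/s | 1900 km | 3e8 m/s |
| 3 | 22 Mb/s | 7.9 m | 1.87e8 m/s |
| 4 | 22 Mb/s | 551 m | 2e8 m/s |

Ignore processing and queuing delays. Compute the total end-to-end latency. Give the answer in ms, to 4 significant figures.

L = 250 × 8 = 2000 bits.
Transmission delay per hop = L/R = 2000/22000000 = 0.0909091 ms; 4 hops → 0.363636 ms.
Propagation delays (d/s per hop): 6.56667, 6.33333, 4.2246e-05, 0.002755 ms; sum = 12.9028 ms.
End-to-end = 13.27 ms.

13.27 ms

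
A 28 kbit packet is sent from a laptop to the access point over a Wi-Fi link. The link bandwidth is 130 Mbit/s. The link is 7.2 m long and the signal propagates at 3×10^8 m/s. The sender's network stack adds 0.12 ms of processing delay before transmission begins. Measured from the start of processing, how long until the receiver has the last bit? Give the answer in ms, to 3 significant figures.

0.335 ms

L = 28000 bits.
Transmission delay = L/R = 28000 / 130000000 = 0.215385 ms.
Propagation delay = d/s = 7.2 m / 300000000 m/s = 2.4e-05 ms.
Plus processing delay 0.12 ms = 0.12 ms.
Total = 0.335 ms.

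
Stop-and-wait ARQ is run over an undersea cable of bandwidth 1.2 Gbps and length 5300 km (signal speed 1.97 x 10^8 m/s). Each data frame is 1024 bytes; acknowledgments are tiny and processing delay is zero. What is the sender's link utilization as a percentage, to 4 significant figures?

0.01269 %

t_tx = L/R = 8192/1200000000 = 6.82667e-06 s.
t_prop = 5300000/197000000 = 0.0269036 s; RTT = 0.0538071 s.
Cycle = t_tx + RTT = 0.0538139 s.
Utilization = t_tx / cycle = 6.82667e-06/0.0538139 = 0.01269 %.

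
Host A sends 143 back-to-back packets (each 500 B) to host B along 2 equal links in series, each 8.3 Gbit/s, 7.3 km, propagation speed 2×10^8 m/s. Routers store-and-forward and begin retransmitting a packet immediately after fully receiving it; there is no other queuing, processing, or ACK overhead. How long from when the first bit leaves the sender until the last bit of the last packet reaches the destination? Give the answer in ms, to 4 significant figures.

0.1424 ms

Per-hop transmission t_tx = L/R = 4000/8.3e+09 = 0.000481928 ms.
Per-hop propagation t_prop = 7300/200000000 = 0.0365 ms.
Pipeline fill: first packet needs 2·t_tx to clear all hops; remaining 142 packets each add one t_tx.
Total = (2+143-1)·t_tx + 2·t_prop = 144·0.000481928 + 2·0.0365 = 0.1424 ms.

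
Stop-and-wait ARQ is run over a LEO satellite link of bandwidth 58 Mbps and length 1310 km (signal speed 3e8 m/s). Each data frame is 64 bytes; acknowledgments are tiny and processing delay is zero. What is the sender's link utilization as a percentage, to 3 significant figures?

0.101 %

t_tx = L/R = 512/58000000 = 8.82759e-06 s.
t_prop = 1310000/300000000 = 0.00436667 s; RTT = 0.00873333 s.
Cycle = t_tx + RTT = 0.00874216 s.
Utilization = t_tx / cycle = 8.82759e-06/0.00874216 = 0.101 %.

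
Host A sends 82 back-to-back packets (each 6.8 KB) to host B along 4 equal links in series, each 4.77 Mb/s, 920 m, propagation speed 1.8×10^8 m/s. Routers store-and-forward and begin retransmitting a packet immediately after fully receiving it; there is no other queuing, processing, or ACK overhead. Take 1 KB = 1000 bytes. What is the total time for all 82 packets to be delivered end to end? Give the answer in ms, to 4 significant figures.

Per-hop transmission t_tx = L/R = 54400/4770000 = 11.4046 ms.
Per-hop propagation t_prop = 920/180000000 = 0.00511111 ms.
Pipeline fill: first packet needs 4·t_tx to clear all hops; remaining 81 packets each add one t_tx.
Total = (4+82-1)·t_tx + 4·t_prop = 85·11.4046 + 4·0.00511111 = 969.4 ms.

969.4 ms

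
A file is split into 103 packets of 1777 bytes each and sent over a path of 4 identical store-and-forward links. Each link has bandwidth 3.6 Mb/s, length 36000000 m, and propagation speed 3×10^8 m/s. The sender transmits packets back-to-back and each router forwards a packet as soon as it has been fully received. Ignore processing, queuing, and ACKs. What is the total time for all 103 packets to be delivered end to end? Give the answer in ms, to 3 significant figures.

Per-hop transmission t_tx = L/R = 14216/3600000 = 3.94889 ms.
Per-hop propagation t_prop = 36000000/300000000 = 120 ms.
Pipeline fill: first packet needs 4·t_tx to clear all hops; remaining 102 packets each add one t_tx.
Total = (4+103-1)·t_tx + 4·t_prop = 106·3.94889 + 4·120 = 899 ms.

899 ms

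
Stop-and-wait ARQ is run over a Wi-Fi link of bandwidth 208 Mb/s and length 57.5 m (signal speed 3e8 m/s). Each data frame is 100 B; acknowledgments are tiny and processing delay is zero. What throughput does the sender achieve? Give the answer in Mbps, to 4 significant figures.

t_tx = L/R = 800/208000000 = 3.84615e-06 s.
t_prop = 57.5/300000000 = 1.91667e-07 s; RTT = 3.83333e-07 s.
Cycle = t_tx + RTT = 4.22949e-06 s.
Throughput = L / cycle = 800 / 4.22949e-06 = 189.1 Mbps.

189.1 Mbps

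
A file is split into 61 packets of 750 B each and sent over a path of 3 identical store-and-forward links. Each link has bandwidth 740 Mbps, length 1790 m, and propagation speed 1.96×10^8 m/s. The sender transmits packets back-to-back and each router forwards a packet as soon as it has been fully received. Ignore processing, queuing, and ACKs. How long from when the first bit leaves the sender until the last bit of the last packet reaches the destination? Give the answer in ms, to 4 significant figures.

Per-hop transmission t_tx = L/R = 6000/740000000 = 0.00810811 ms.
Per-hop propagation t_prop = 1790/196000000 = 0.00913265 ms.
Pipeline fill: first packet needs 3·t_tx to clear all hops; remaining 60 packets each add one t_tx.
Total = (3+61-1)·t_tx + 3·t_prop = 63·0.00810811 + 3·0.00913265 = 0.5382 ms.

0.5382 ms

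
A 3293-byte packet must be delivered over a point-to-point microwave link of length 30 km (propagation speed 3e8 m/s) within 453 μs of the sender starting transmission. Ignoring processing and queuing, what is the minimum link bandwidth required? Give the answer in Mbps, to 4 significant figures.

74.63 Mbps

L = 26344 bits.
Propagation delay = 30000 / 300000000 = 100 μs.
Transmission budget = 453 − 100 = 353 μs.
R ≥ L / t_tx = 26344 bits / 0.000353 s = 74.63 Mbps.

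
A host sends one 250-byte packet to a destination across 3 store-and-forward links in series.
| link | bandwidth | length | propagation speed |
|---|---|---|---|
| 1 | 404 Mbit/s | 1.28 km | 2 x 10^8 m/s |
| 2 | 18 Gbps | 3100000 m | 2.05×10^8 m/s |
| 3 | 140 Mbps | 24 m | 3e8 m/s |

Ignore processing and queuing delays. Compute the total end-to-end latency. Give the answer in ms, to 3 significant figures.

15.1 ms

L = 250 × 8 = 2000 bits.
Transmission delays (L/R per hop): 0.0049505, 0.000111111, 0.0142857 ms; sum = 0.0193473 ms.
Propagation delays (d/s per hop): 0.0064, 15.122, 8e-05 ms; sum = 15.1284 ms.
End-to-end = 15.1 ms.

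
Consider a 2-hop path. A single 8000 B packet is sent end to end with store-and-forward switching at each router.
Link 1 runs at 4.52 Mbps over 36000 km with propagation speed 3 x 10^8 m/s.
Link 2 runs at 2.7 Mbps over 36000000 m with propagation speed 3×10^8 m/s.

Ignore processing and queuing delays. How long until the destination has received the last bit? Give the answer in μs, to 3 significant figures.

278000 μs

L = 8000 × 8 = 64000 bits.
Transmission delays (L/R per hop): 14159.3, 23703.7 μs; sum = 37863 μs.
Propagation delays (d/s per hop): 120000, 120000 μs; sum = 240000 μs.
End-to-end = 278000 μs.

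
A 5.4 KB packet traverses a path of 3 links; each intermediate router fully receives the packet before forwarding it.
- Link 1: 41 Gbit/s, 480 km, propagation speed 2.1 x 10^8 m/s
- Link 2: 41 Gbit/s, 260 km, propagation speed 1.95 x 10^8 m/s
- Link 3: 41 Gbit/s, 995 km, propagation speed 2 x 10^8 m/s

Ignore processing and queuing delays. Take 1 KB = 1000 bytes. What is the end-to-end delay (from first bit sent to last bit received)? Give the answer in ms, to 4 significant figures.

L = 43200 bits.
Transmission delay per hop = L/R = 43200/41000000000 = 0.00105366 ms; 3 hops → 0.00316098 ms.
Propagation delays (d/s per hop): 2.28571, 1.33333, 4.975 ms; sum = 8.59405 ms.
End-to-end = 8.597 ms.

8.597 ms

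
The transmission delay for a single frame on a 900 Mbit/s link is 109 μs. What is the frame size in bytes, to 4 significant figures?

L = R × t_tx = 900000000 b/s × 0.000109 s = 98100 bits.
In bytes: 98100 / 8 = 12260 bytes.

12260 bytes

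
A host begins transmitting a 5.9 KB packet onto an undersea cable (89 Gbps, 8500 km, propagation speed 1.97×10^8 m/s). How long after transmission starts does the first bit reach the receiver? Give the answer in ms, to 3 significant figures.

First bit experiences only propagation delay: d/s = 8500000/197000000 = 43.1 ms.

43.1 ms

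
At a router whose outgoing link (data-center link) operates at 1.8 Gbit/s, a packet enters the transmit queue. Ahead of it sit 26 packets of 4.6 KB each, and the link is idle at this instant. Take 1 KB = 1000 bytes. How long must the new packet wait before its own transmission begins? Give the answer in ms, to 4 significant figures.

Each queued packet: L/R = 36800/1800000000 = 0.0204444 ms.
26 queued → 0.531556 ms.
Queuing delay = 0.5316 ms.

0.5316 ms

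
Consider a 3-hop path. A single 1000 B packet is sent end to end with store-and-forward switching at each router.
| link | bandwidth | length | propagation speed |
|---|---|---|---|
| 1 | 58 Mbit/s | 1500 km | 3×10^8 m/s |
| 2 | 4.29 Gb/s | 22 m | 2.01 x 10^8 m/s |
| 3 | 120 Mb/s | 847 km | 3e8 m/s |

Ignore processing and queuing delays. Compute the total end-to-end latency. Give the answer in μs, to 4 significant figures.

8030 μs

L = 1000 × 8 = 8000 bits.
Transmission delays (L/R per hop): 137.931, 1.8648, 66.6667 μs; sum = 206.463 μs.
Propagation delays (d/s per hop): 5000, 0.109453, 2823.33 μs; sum = 7823.44 μs.
End-to-end = 8030 μs.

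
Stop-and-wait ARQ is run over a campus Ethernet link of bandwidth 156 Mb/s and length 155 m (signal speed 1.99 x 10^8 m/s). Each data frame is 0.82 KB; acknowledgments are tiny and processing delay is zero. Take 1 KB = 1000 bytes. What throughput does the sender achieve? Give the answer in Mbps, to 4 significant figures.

t_tx = L/R = 6560/156000000 = 4.20513e-05 s.
t_prop = 155/199000000 = 7.78894e-07 s; RTT = 1.55779e-06 s.
Cycle = t_tx + RTT = 4.36091e-05 s.
Throughput = L / cycle = 6560 / 4.36091e-05 = 150.4 Mbps.

150.4 Mbps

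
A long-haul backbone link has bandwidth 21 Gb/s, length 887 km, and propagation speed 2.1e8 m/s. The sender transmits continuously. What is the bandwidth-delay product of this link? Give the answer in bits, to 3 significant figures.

88700000 bits

Propagation delay = 887000 / 210000000 = 0.00422381 s.
BDP = R × t_prop = 21000000000 × 0.00422381 = 88700000 bits.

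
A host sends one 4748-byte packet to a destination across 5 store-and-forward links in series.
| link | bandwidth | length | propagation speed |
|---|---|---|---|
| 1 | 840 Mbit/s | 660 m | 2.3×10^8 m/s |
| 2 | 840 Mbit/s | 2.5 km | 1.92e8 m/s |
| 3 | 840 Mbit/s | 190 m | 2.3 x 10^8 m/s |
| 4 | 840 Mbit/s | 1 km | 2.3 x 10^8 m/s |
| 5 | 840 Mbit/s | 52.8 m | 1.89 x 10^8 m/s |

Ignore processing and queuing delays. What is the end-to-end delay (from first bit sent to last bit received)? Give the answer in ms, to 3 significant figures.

L = 4748 × 8 = 37984 bits.
Transmission delay per hop = L/R = 37984/840000000 = 0.045219 ms; 5 hops → 0.226095 ms.
Propagation delays (d/s per hop): 0.00286957, 0.0130208, 0.000826087, 0.00434783, 0.000279365 ms; sum = 0.0213437 ms.
End-to-end = 0.247 ms.

0.247 ms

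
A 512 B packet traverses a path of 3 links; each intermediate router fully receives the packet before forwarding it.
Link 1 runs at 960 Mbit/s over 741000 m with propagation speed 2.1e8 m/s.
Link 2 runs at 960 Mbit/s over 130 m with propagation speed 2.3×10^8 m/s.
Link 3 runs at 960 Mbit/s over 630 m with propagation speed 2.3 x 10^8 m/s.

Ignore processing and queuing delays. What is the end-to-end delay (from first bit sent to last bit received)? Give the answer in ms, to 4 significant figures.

L = 512 × 8 = 4096 bits.
Transmission delay per hop = L/R = 4096/960000000 = 0.00426667 ms; 3 hops → 0.0128 ms.
Propagation delays (d/s per hop): 3.52857, 0.000565217, 0.00273913 ms; sum = 3.53188 ms.
End-to-end = 3.545 ms.

3.545 ms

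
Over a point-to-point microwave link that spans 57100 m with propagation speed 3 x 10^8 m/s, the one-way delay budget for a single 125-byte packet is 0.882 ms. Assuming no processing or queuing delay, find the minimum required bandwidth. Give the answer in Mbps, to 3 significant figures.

L = 1000 bits.
Propagation delay = 57100 / 300000000 = 0.190333 ms.
Transmission budget = 0.882 − 0.190333 = 0.691667 ms.
R ≥ L / t_tx = 1000 bits / 0.000691667 s = 1.45 Mbps.

1.45 Mbps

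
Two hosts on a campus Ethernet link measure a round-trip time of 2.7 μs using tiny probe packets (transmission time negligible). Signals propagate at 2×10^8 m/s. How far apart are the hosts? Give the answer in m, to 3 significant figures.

270 m

One-way propagation = RTT/2 = 1.35 μs.
d = s × t = 200000000 × 1.35e-06 = 270 m.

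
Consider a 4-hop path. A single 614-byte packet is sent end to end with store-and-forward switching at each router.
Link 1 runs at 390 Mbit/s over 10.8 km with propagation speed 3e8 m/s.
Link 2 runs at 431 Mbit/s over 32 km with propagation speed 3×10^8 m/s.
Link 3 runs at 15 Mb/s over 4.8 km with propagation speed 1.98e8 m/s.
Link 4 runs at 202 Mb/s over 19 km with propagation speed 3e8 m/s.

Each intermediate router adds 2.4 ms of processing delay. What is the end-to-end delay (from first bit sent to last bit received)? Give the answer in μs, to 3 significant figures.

7810 μs

L = 614 × 8 = 4912 bits.
Transmission delays (L/R per hop): 12.5949, 11.3968, 327.467, 24.3168 μs; sum = 375.775 μs.
Propagation delays (d/s per hop): 36, 106.667, 24.2424, 63.3333 μs; sum = 230.242 μs.
Processing at 3 router(s): 3 × 2.4 ms = 7200 μs.
End-to-end = 7810 μs.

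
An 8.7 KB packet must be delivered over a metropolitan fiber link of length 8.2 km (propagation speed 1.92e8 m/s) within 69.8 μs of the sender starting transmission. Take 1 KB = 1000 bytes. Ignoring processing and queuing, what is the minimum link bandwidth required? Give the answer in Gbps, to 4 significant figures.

L = 69600 bits.
Propagation delay = 8200 / 192000000 = 42.7083 μs.
Transmission budget = 69.8 − 42.7083 = 27.0917 μs.
R ≥ L / t_tx = 69600 bits / 2.70917e-05 s = 2.569 Gbps.

2.569 Gbps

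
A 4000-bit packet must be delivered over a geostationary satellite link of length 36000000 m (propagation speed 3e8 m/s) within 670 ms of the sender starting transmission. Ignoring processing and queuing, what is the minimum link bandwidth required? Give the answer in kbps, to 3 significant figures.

7.27 kbps

Propagation delay = 36000000 / 300000000 = 120 ms.
Transmission budget = 670 − 120 = 550 ms.
R ≥ L / t_tx = 4000 bits / 0.55 s = 7.27 kbps.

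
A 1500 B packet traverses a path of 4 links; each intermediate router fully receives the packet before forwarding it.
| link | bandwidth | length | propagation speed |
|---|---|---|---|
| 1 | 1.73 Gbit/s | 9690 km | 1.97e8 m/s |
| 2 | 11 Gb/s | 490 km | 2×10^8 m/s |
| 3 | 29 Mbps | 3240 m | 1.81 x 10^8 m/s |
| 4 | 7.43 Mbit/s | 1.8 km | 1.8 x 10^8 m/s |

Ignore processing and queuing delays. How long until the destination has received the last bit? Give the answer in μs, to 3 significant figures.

53700 μs

L = 1500 × 8 = 12000 bits.
Transmission delays (L/R per hop): 6.93642, 1.09091, 413.793, 1615.07 μs; sum = 2036.89 μs.
Propagation delays (d/s per hop): 49187.8, 2450, 17.9006, 10 μs; sum = 51665.7 μs.
End-to-end = 53700 μs.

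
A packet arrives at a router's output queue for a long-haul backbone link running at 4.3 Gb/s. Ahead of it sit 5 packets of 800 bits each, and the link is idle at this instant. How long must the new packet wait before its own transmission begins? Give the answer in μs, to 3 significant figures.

0.930 μs

Each queued packet: L/R = 800/4300000000 = 0.186047 μs.
5 queued → 0.930233 μs.
Queuing delay = 0.930 μs.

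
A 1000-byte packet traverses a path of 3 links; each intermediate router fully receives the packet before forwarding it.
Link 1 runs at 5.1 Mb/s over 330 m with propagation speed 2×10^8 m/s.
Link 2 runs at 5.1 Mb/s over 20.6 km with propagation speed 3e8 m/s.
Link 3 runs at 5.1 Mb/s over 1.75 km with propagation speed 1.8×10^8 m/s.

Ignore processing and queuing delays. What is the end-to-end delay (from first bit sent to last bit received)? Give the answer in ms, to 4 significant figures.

L = 1000 × 8 = 8000 bits.
Transmission delay per hop = L/R = 8000/5100000 = 1.56863 ms; 3 hops → 4.70588 ms.
Propagation delays (d/s per hop): 0.00165, 0.0686667, 0.00972222 ms; sum = 0.0800389 ms.
End-to-end = 4.786 ms.

4.786 ms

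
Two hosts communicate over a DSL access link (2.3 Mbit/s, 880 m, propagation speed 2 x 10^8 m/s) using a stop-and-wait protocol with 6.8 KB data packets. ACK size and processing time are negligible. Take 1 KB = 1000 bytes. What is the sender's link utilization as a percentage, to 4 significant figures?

t_tx = L/R = 54400/2300000 = 0.0236522 s.
t_prop = 880/200000000 = 4.4e-06 s; RTT = 8.8e-06 s.
Cycle = t_tx + RTT = 0.023661 s.
Utilization = t_tx / cycle = 0.0236522/0.023661 = 99.96 %.

99.96 %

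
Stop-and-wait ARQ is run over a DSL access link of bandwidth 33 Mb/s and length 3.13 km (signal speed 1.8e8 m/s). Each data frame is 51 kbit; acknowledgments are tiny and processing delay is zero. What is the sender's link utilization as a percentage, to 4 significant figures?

97.80 %

t_tx = L/R = 51000/33000000 = 0.00154545 s.
t_prop = 3130/180000000 = 1.73889e-05 s; RTT = 3.47778e-05 s.
Cycle = t_tx + RTT = 0.00158023 s.
Utilization = t_tx / cycle = 0.00154545/0.00158023 = 97.80 %.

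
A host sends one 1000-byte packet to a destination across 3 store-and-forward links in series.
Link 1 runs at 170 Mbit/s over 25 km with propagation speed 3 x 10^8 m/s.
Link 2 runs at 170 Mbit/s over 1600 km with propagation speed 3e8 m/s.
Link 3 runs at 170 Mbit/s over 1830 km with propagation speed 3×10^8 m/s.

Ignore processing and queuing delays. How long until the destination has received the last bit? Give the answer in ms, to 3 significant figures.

L = 1000 × 8 = 8000 bits.
Transmission delay per hop = L/R = 8000/170000000 = 0.0470588 ms; 3 hops → 0.141176 ms.
Propagation delays (d/s per hop): 0.0833333, 5.33333, 6.1 ms; sum = 11.5167 ms.
End-to-end = 11.7 ms.

11.7 ms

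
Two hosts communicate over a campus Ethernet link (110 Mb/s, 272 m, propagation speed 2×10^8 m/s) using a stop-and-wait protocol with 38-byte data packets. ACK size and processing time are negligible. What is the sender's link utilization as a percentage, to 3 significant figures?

50.4 %

t_tx = L/R = 304/110000000 = 2.76364e-06 s.
t_prop = 272/200000000 = 1.36e-06 s; RTT = 2.72e-06 s.
Cycle = t_tx + RTT = 5.48364e-06 s.
Utilization = t_tx / cycle = 2.76364e-06/5.48364e-06 = 50.4 %.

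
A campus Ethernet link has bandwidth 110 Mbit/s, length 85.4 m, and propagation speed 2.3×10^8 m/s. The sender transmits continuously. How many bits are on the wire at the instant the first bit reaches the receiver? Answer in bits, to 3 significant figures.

40.8 bits

Propagation delay = 85.4 / 2.3e+08 = 3.71304e-07 s.
BDP = R × t_prop = 110000000 × 3.71304e-07 = 40.8435 bits.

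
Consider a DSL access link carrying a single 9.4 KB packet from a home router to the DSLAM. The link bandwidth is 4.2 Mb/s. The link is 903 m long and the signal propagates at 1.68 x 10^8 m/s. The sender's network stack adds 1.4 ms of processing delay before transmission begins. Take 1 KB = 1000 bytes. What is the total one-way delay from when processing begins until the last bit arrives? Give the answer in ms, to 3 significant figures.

L = 75200 bits.
Transmission delay = L/R = 75200 / 4200000 = 17.9048 ms.
Propagation delay = d/s = 903 m / 168000000 m/s = 0.005375 ms.
Plus processing delay 1.4 ms = 1.4 ms.
Total = 19.3 ms.

19.3 ms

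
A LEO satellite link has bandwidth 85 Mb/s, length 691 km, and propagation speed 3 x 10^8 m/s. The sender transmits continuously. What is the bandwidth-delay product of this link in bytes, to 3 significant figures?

Propagation delay = 691000 / 300000000 = 0.00230333 s.
BDP = R × t_prop = 85000000 × 0.00230333 = 195783 bits.
In bytes: 195783/8 = 24500 bytes.

24500 bytes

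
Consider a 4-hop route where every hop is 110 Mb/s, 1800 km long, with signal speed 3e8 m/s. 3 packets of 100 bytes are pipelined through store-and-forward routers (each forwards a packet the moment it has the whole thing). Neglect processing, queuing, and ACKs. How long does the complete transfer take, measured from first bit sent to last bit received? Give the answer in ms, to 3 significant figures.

24.0 ms

Per-hop transmission t_tx = L/R = 800/110000000 = 0.00727273 ms.
Per-hop propagation t_prop = 1800000/300000000 = 6 ms.
Pipeline fill: first packet needs 4·t_tx to clear all hops; remaining 2 packets each add one t_tx.
Total = (4+3-1)·t_tx + 4·t_prop = 6·0.00727273 + 4·6 = 24.0 ms.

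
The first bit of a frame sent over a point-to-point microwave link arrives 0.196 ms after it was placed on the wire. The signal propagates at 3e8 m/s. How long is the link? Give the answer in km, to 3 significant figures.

58.8 km

d = s × t_prop = 300000000 × 0.000196 = 58.8 km.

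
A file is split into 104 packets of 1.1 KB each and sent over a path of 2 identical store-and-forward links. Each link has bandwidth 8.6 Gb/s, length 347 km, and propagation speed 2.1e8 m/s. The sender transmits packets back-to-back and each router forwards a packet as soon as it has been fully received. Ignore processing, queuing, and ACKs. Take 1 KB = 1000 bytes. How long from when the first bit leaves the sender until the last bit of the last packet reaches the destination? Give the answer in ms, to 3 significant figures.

Per-hop transmission t_tx = L/R = 8800/8600000000 = 0.00102326 ms.
Per-hop propagation t_prop = 347000/210000000 = 1.65238 ms.
Pipeline fill: first packet needs 2·t_tx to clear all hops; remaining 103 packets each add one t_tx.
Total = (2+104-1)·t_tx + 2·t_prop = 105·0.00102326 + 2·1.65238 = 3.41 ms.

3.41 ms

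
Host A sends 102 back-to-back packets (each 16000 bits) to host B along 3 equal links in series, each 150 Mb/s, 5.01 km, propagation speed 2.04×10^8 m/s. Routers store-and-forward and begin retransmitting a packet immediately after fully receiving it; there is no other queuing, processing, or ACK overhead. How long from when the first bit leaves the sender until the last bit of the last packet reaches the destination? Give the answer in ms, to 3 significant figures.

Per-hop transmission t_tx = L/R = 16000/150000000 = 0.106667 ms.
Per-hop propagation t_prop = 5010/204000000 = 0.0245588 ms.
Pipeline fill: first packet needs 3·t_tx to clear all hops; remaining 101 packets each add one t_tx.
Total = (3+102-1)·t_tx + 3·t_prop = 104·0.106667 + 3·0.0245588 = 11.2 ms.

11.2 ms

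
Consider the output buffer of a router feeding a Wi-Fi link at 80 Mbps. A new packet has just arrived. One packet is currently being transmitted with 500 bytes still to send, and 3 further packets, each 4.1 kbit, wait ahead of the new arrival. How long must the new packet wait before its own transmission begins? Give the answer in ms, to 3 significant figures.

0.204 ms

Each queued packet: L/R = 4100/80000000 = 0.05125 ms.
3 queued → 0.15375 ms.
Plus remaining 4000 bits of current packet: 0.05 ms.
Queuing delay = 0.204 ms.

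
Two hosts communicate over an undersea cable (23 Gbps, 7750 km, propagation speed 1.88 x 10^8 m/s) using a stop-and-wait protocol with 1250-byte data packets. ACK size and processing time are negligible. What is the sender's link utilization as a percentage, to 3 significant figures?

0.000527 %

t_tx = L/R = 10000/23000000000 = 4.34783e-07 s.
t_prop = 7750000/188000000 = 0.0412234 s; RTT = 0.0824468 s.
Cycle = t_tx + RTT = 0.0824472 s.
Utilization = t_tx / cycle = 4.34783e-07/0.0824472 = 0.000527 %.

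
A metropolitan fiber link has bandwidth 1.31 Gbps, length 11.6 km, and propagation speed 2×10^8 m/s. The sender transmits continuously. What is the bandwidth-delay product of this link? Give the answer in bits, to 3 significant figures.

76000 bits

Propagation delay = 11600 / 200000000 = 5.8e-05 s.
BDP = R × t_prop = 1310000000 × 5.8e-05 = 75980 bits.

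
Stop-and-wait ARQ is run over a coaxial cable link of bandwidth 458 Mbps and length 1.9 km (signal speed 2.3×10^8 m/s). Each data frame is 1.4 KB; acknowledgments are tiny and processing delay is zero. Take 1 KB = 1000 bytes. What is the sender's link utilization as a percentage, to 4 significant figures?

59.68 %

t_tx = L/R = 11200/458000000 = 2.44541e-05 s.
t_prop = 1900/2.3e+08 = 8.26087e-06 s; RTT = 1.65217e-05 s.
Cycle = t_tx + RTT = 4.09759e-05 s.
Utilization = t_tx / cycle = 2.44541e-05/4.09759e-05 = 59.68 %.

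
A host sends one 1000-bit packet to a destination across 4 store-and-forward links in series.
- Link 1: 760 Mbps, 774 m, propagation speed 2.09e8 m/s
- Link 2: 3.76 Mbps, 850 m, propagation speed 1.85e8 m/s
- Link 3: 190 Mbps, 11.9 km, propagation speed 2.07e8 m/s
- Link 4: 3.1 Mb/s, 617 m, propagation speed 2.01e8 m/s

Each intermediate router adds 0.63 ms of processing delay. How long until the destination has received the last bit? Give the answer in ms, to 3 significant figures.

Transmission delays (L/R per hop): 0.00131579, 0.265957, 0.00526316, 0.322581 ms; sum = 0.595117 ms.
Propagation delays (d/s per hop): 0.00370335, 0.00459459, 0.0574879, 0.00306965 ms; sum = 0.0688555 ms.
Processing at 3 router(s): 3 × 0.63 ms = 1.89 ms.
End-to-end = 2.55 ms.

2.55 ms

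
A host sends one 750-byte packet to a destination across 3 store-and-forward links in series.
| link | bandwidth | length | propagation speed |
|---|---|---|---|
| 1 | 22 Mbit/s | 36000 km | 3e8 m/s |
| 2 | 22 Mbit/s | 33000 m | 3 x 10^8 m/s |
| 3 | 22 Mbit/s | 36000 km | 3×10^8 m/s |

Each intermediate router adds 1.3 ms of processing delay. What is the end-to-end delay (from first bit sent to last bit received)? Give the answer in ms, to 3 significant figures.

244 ms

L = 750 × 8 = 6000 bits.
Transmission delay per hop = L/R = 6000/22000000 = 0.272727 ms; 3 hops → 0.818182 ms.
Propagation delays (d/s per hop): 120, 0.11, 120 ms; sum = 240.11 ms.
Processing at 2 router(s): 2 × 1.3 ms = 2.6 ms.
End-to-end = 244 ms.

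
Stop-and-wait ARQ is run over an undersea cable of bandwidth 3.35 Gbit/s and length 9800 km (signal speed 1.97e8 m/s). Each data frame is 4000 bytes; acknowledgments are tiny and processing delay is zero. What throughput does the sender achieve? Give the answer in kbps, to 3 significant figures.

t_tx = L/R = 32000/3350000000 = 9.55224e-06 s.
t_prop = 9800000/197000000 = 0.0497462 s; RTT = 0.0994924 s.
Cycle = t_tx + RTT = 0.0995019 s.
Throughput = L / cycle = 32000 / 0.0995019 = 322 kbps.

322 kbps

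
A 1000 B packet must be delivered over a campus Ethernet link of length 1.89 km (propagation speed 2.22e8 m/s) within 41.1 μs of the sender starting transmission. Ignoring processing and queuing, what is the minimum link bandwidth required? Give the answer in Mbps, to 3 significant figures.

246 Mbps

L = 8000 bits.
Propagation delay = 1890 / 2.22e+08 = 8.51351 μs.
Transmission budget = 41.1 − 8.51351 = 32.5865 μs.
R ≥ L / t_tx = 8000 bits / 3.25865e-05 s = 246 Mbps.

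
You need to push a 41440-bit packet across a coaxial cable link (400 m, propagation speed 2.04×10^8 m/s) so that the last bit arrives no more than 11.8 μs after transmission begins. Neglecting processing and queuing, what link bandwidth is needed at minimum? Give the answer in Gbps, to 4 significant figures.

Propagation delay = 400 / 204000000 = 1.96078 μs.
Transmission budget = 11.8 − 1.96078 = 9.83922 μs.
R ≥ L / t_tx = 41440 bits / 9.83922e-06 s = 4.212 Gbps.

4.212 Gbps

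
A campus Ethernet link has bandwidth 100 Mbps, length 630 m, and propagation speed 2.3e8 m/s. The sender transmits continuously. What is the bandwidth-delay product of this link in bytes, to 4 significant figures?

34.24 bytes

Propagation delay = 630 / 2.3e+08 = 2.73913e-06 s.
BDP = R × t_prop = 100000000 × 2.73913e-06 = 273.913 bits.
In bytes: 273.913/8 = 34.24 bytes.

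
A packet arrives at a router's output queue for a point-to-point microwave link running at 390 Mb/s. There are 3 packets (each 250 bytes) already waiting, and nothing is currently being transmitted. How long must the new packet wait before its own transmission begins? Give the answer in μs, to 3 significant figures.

15.4 μs

Each queued packet: L/R = 2000/390000000 = 5.12821 μs.
3 queued → 15.3846 μs.
Queuing delay = 15.4 μs.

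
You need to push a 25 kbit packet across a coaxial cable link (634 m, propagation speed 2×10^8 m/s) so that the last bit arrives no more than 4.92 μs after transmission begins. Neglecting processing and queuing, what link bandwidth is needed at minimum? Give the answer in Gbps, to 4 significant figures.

Propagation delay = 634 / 200000000 = 3.17 μs.
Transmission budget = 4.92 − 3.17 = 1.75 μs.
R ≥ L / t_tx = 25000 bits / 1.75e-06 s = 14.29 Gbps.

14.29 Gbps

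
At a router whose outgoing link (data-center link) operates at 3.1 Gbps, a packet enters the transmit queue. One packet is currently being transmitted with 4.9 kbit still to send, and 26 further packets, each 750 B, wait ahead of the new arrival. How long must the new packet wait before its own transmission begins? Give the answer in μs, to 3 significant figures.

51.9 μs

Each queued packet: L/R = 6000/3100000000 = 1.93548 μs.
26 queued → 50.3226 μs.
Plus remaining 4900 bits of current packet: 1.58065 μs.
Queuing delay = 51.9 μs.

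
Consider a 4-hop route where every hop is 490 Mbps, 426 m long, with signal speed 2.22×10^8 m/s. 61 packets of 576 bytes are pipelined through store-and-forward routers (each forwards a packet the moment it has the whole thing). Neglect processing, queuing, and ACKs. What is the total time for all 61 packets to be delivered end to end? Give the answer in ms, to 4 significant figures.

Per-hop transmission t_tx = L/R = 4608/490000000 = 0.00940408 ms.
Per-hop propagation t_prop = 426/2.22e+08 = 0.00191892 ms.
Pipeline fill: first packet needs 4·t_tx to clear all hops; remaining 60 packets each add one t_tx.
Total = (4+61-1)·t_tx + 4·t_prop = 64·0.00940408 + 4·0.00191892 = 0.6095 ms.

0.6095 ms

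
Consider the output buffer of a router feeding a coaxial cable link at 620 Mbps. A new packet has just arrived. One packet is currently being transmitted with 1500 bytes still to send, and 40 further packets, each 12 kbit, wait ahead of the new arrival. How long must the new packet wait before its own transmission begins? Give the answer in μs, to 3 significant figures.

794 μs

Each queued packet: L/R = 12000/620000000 = 19.3548 μs.
40 queued → 774.194 μs.
Plus remaining 12000 bits of current packet: 19.3548 μs.
Queuing delay = 794 μs.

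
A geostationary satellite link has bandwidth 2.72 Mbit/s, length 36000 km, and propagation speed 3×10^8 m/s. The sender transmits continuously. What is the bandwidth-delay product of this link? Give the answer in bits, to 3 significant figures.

Propagation delay = 36000000 / 300000000 = 0.12 s.
BDP = R × t_prop = 2720000 × 0.12 = 326400 bits.

326000 bits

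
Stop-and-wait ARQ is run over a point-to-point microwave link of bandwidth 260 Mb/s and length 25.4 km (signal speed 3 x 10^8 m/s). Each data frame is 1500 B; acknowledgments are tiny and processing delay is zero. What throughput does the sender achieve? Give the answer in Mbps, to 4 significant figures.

t_tx = L/R = 12000/260000000 = 4.61538e-05 s.
t_prop = 25400/300000000 = 8.46667e-05 s; RTT = 0.000169333 s.
Cycle = t_tx + RTT = 0.000215487 s.
Throughput = L / cycle = 12000 / 0.000215487 = 55.69 Mbps.

55.69 Mbps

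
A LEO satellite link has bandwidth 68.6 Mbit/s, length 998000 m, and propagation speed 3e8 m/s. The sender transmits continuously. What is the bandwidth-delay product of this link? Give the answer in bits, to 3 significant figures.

228000 bits

Propagation delay = 998000 / 300000000 = 0.00332667 s.
BDP = R × t_prop = 68600000 × 0.00332667 = 228209 bits.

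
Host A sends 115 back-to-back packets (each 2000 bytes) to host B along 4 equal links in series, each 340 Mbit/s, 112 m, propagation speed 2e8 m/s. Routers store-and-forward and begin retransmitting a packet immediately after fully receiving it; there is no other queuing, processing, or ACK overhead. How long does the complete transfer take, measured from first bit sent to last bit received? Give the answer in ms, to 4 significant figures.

5.555 ms

Per-hop transmission t_tx = L/R = 16000/340000000 = 0.0470588 ms.
Per-hop propagation t_prop = 112/200000000 = 0.00056 ms.
Pipeline fill: first packet needs 4·t_tx to clear all hops; remaining 114 packets each add one t_tx.
Total = (4+115-1)·t_tx + 4·t_prop = 118·0.0470588 + 4·0.00056 = 5.555 ms.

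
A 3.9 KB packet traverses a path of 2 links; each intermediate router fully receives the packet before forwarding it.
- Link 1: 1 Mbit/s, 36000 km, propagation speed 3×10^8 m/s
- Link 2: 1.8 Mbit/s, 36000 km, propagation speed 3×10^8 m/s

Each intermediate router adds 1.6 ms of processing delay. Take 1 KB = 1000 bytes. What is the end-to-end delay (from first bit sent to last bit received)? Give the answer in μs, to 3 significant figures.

290000 μs

L = 31200 bits.
Transmission delays (L/R per hop): 31200, 17333.3 μs; sum = 48533.3 μs.
Propagation delays (d/s per hop): 120000, 120000 μs; sum = 240000 μs.
Processing at 1 router(s): 1 × 1.6 ms = 1600 μs.
End-to-end = 290000 μs.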